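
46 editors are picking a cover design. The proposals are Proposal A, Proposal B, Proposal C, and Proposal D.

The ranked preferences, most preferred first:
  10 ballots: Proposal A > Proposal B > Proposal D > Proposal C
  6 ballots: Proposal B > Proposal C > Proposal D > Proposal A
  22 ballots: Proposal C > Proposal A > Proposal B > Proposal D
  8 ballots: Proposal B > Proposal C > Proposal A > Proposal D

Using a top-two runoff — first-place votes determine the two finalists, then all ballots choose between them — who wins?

Round 1 first-place votes: Proposal A 10, Proposal B 14, Proposal C 22, Proposal D 0. Proposal C and Proposal B advance.
Runoff: Proposal C is ranked above Proposal B on 22 ballots, Proposal B above Proposal C on 24.

Proposal B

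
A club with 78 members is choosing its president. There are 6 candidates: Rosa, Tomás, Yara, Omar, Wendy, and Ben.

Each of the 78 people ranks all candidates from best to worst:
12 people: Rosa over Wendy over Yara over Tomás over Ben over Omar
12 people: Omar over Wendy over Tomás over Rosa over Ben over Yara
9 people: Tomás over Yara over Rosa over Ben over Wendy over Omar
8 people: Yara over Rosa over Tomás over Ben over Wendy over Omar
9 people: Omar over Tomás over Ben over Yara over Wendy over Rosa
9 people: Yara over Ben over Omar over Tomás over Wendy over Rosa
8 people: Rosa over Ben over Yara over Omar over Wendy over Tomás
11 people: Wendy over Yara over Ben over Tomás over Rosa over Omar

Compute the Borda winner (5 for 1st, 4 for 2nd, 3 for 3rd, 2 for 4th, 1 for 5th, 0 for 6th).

Rosa: 12×5 + 12×2 + 9×3 + 8×4 + 9×0 + 9×0 + 8×5 + 11×1 = 194
Tomás: 12×2 + 12×3 + 9×5 + 8×3 + 9×4 + 9×2 + 8×0 + 11×2 = 205
Yara: 12×3 + 12×0 + 9×4 + 8×5 + 9×2 + 9×5 + 8×3 + 11×4 = 243
Omar: 12×0 + 12×5 + 9×0 + 8×0 + 9×5 + 9×3 + 8×2 + 11×0 = 148
Wendy: 12×4 + 12×4 + 9×1 + 8×1 + 9×1 + 9×1 + 8×1 + 11×5 = 194
Ben: 12×1 + 12×1 + 9×2 + 8×2 + 9×3 + 9×4 + 8×4 + 11×3 = 186

Yara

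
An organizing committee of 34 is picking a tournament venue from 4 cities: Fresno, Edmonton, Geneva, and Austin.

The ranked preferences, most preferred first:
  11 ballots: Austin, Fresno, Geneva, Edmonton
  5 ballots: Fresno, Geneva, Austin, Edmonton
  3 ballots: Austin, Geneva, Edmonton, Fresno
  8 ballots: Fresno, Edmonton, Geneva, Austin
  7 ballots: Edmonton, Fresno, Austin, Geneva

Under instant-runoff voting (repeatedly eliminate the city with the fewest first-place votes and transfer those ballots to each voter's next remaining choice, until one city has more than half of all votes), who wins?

Round 1: Fresno 13, Edmonton 7, Geneva 0, Austin 14. Geneva eliminated.
Round 2: Fresno 13, Edmonton 7, Austin 14. Edmonton eliminated.
Round 3: Fresno 20, Austin 14. Fresno has a majority (≥18).

Fresno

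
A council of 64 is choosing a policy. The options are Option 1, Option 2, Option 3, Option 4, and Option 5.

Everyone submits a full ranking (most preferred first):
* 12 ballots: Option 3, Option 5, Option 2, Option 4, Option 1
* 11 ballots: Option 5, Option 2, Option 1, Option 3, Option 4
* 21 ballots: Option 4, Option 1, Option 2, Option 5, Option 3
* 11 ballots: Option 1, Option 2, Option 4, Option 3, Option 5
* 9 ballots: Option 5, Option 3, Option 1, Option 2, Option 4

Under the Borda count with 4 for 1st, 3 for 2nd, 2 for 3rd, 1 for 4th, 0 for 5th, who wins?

Option 1

Option 1: 12×0 + 11×2 + 21×3 + 11×4 + 9×2 = 147
Option 2: 12×2 + 11×3 + 21×2 + 11×3 + 9×1 = 141
Option 3: 12×4 + 11×1 + 21×0 + 11×1 + 9×3 = 97
Option 4: 12×1 + 11×0 + 21×4 + 11×2 + 9×0 = 118
Option 5: 12×3 + 11×4 + 21×1 + 11×0 + 9×4 = 137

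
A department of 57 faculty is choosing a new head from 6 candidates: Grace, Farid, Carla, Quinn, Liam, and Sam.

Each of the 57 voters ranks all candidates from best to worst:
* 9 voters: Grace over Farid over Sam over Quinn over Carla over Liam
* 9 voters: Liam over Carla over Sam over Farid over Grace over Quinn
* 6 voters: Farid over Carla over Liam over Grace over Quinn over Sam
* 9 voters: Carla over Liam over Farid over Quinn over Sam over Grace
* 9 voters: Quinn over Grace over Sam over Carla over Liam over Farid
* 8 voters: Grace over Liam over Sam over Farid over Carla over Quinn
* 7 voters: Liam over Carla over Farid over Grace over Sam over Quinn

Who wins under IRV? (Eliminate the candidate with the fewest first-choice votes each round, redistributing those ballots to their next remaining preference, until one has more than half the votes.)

Round 1: Grace 17, Farid 6, Carla 9, Quinn 9, Liam 16, Sam 0. Sam eliminated.
Round 2: Grace 17, Farid 6, Carla 9, Quinn 9, Liam 16. Farid eliminated.
Round 3: Grace 17, Carla 15, Quinn 9, Liam 16. Quinn eliminated.
Round 4: Grace 26, Carla 15, Liam 16. Carla eliminated.
Round 5: Grace 26, Liam 31. Liam has a majority (≥29).

Liam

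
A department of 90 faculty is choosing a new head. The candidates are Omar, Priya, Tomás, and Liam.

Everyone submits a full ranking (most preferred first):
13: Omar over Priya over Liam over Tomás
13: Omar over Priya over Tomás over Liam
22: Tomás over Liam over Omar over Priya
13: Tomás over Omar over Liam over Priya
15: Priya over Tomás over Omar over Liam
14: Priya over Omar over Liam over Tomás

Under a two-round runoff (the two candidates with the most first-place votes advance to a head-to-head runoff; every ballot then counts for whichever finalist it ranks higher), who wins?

Priya

Round 1 first-place votes: Omar 26, Priya 29, Tomás 35, Liam 0. Tomás and Priya advance.
Runoff: Tomás is ranked above Priya on 35 ballots, Priya above Tomás on 55.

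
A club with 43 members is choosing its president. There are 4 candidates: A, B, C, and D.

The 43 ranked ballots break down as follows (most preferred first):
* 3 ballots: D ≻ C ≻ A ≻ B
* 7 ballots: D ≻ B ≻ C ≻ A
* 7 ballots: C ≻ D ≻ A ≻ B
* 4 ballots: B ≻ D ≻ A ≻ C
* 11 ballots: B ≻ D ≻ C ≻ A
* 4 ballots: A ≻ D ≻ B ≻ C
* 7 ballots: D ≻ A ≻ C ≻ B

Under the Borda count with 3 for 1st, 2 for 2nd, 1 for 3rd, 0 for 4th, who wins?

A: 3×1 + 7×0 + 7×1 + 4×1 + 11×0 + 4×3 + 7×2 = 40
B: 3×0 + 7×2 + 7×0 + 4×3 + 11×3 + 4×1 + 7×0 = 63
C: 3×2 + 7×1 + 7×3 + 4×0 + 11×1 + 4×0 + 7×1 = 52
D: 3×3 + 7×3 + 7×2 + 4×2 + 11×2 + 4×2 + 7×3 = 103

D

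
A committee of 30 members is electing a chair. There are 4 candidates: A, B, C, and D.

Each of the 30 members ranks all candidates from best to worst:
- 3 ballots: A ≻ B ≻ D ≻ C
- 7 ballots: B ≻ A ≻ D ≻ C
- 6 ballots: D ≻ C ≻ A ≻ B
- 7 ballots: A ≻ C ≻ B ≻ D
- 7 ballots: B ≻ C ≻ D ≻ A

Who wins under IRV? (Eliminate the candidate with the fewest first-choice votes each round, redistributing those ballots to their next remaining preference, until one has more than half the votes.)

A

Round 1: A 10, B 14, C 0, D 6. C eliminated.
Round 2: A 10, B 14, D 6. D eliminated.
Round 3: A 16, B 14. A has a majority (≥16).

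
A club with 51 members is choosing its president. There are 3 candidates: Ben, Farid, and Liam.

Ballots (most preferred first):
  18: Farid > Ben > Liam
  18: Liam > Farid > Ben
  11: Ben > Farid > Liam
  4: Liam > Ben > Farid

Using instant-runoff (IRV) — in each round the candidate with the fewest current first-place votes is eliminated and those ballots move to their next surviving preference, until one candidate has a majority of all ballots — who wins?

Farid

Round 1: Ben 11, Farid 18, Liam 22. Ben eliminated.
Round 2: Farid 29, Liam 22. Farid has a majority (≥26).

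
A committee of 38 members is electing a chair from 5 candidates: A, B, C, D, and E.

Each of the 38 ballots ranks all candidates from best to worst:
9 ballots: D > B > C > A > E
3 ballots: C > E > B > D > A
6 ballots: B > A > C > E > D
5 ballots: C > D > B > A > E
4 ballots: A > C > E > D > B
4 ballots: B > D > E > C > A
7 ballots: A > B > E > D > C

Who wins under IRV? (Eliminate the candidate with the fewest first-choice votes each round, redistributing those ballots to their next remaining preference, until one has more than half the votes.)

B

Round 1: A 11, B 10, C 8, D 9, E 0. E eliminated.
Round 2: A 11, B 10, C 8, D 9. C eliminated.
Round 3: A 11, B 13, D 14. A eliminated.
Round 4: B 20, D 18. B has a majority (≥20).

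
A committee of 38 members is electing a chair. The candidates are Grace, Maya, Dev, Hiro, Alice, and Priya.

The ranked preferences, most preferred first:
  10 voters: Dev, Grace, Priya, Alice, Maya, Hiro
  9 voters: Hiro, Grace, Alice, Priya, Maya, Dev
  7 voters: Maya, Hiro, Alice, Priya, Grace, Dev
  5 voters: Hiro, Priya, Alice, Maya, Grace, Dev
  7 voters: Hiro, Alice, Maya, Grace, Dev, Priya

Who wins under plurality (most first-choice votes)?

Hiro

First-place votes: Grace 0, Maya 7, Dev 10, Hiro 21, Alice 0, Priya 0.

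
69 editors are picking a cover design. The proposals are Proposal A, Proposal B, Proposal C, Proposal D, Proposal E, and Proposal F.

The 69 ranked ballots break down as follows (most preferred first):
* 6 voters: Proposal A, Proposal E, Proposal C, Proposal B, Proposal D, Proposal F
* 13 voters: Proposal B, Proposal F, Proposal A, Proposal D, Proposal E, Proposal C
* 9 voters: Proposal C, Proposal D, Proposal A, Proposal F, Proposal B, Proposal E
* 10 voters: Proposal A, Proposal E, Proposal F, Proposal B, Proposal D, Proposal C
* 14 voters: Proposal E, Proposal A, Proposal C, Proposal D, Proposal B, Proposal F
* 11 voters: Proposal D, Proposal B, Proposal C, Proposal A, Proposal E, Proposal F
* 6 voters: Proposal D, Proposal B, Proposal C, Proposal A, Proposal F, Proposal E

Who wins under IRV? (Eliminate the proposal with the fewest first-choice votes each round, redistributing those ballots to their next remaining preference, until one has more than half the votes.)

Round 1: Proposal A 16, Proposal B 13, Proposal C 9, Proposal D 17, Proposal E 14, Proposal F 0. Proposal F eliminated.
Round 2: Proposal A 16, Proposal B 13, Proposal C 9, Proposal D 17, Proposal E 14. Proposal C eliminated.
Round 3: Proposal A 16, Proposal B 13, Proposal D 26, Proposal E 14. Proposal B eliminated.
Round 4: Proposal A 29, Proposal D 26, Proposal E 14. Proposal E eliminated.
Round 5: Proposal A 43, Proposal D 26. Proposal A has a majority (≥35).

Proposal A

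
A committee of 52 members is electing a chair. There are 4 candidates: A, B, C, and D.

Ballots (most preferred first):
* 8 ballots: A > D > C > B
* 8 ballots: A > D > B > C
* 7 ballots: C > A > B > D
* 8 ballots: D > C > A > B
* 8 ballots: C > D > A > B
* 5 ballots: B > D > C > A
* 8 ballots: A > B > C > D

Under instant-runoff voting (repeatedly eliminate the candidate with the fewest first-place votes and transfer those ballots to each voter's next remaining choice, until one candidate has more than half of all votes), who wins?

Round 1: A 24, B 5, C 15, D 8. B eliminated.
Round 2: A 24, C 15, D 13. D eliminated.
Round 3: A 24, C 28. C has a majority (≥27).

C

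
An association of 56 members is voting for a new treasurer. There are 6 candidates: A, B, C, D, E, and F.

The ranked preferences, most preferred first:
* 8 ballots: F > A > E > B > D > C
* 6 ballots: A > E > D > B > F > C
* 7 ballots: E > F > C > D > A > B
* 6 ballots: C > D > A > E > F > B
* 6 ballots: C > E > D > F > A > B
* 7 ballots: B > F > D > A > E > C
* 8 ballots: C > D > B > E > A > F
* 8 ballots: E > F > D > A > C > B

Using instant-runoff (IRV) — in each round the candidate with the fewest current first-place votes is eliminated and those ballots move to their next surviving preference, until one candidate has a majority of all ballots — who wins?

E

Round 1: A 6, B 7, C 20, D 0, E 15, F 8. D eliminated.
Round 2: A 6, B 7, C 20, E 15, F 8. A eliminated.
Round 3: B 7, C 20, E 21, F 8. B eliminated.
Round 4: C 20, E 21, F 15. F eliminated.
Round 5: C 20, E 36. E has a majority (≥29).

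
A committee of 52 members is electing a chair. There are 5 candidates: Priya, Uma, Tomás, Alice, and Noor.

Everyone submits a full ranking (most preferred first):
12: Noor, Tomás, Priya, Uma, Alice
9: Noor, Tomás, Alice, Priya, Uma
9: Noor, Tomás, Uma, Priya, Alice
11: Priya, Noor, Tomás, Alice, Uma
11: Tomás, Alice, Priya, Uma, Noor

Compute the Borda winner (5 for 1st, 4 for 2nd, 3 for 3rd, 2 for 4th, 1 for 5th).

Tomás

Priya: 12×3 + 9×2 + 9×2 + 11×5 + 11×3 = 160
Uma: 12×2 + 9×1 + 9×3 + 11×1 + 11×2 = 93
Tomás: 12×4 + 9×4 + 9×4 + 11×3 + 11×5 = 208
Alice: 12×1 + 9×3 + 9×1 + 11×2 + 11×4 = 114
Noor: 12×5 + 9×5 + 9×5 + 11×4 + 11×1 = 205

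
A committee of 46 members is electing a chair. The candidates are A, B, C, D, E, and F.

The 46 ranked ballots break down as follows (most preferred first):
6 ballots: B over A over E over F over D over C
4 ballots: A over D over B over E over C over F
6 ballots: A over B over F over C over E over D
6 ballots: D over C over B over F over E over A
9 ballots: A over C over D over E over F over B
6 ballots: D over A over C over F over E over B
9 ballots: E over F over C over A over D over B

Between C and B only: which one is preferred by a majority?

C is ranked above B on 30 ballots; B above C on 16.

C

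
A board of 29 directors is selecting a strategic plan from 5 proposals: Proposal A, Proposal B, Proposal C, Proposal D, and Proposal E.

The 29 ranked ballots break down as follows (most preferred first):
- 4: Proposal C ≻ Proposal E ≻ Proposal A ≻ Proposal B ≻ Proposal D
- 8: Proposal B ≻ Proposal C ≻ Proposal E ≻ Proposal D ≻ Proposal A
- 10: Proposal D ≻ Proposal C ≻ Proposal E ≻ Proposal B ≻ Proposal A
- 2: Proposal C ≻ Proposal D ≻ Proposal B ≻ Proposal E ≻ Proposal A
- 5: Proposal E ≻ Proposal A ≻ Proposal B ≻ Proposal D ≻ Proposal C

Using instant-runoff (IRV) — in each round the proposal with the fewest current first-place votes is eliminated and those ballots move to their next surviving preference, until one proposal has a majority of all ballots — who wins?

Proposal B

Round 1: Proposal A 0, Proposal B 8, Proposal C 6, Proposal D 10, Proposal E 5. Proposal A eliminated.
Round 2: Proposal B 8, Proposal C 6, Proposal D 10, Proposal E 5. Proposal E eliminated.
Round 3: Proposal B 13, Proposal C 6, Proposal D 10. Proposal C eliminated.
Round 4: Proposal B 17, Proposal D 12. Proposal B has a majority (≥15).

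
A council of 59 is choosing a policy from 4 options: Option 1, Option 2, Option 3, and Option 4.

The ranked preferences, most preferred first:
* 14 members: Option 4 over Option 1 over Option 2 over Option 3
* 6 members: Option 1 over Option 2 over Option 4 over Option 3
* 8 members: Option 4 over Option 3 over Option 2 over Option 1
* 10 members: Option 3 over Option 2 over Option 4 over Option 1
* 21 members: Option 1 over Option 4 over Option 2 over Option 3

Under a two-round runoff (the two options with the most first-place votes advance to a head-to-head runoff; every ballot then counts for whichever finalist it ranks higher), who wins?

Round 1 first-place votes: Option 1 27, Option 2 0, Option 3 10, Option 4 22. Option 1 and Option 4 advance.
Runoff: Option 1 is ranked above Option 4 on 27 ballots, Option 4 above Option 1 on 32.

Option 4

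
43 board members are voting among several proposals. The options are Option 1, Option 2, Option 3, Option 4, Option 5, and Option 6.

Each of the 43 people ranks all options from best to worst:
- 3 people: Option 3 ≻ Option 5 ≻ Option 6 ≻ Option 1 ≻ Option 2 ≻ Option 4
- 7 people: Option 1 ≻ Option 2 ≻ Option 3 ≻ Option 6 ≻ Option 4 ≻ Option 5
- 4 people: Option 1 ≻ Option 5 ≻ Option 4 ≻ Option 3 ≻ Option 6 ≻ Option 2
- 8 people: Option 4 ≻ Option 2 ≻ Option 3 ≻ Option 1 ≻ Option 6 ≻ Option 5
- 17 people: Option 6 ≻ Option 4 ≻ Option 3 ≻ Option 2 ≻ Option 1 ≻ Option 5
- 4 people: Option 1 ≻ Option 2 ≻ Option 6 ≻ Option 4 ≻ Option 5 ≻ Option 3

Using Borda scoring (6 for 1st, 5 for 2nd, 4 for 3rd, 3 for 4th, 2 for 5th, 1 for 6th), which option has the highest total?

Option 4

Option 1: 3×3 + 7×6 + 4×6 + 8×3 + 17×2 + 4×6 = 157
Option 2: 3×2 + 7×5 + 4×1 + 8×5 + 17×3 + 4×5 = 156
Option 3: 3×6 + 7×4 + 4×3 + 8×4 + 17×4 + 4×1 = 162
Option 4: 3×1 + 7×2 + 4×4 + 8×6 + 17×5 + 4×3 = 178
Option 5: 3×5 + 7×1 + 4×5 + 8×1 + 17×1 + 4×2 = 75
Option 6: 3×4 + 7×3 + 4×2 + 8×2 + 17×6 + 4×4 = 175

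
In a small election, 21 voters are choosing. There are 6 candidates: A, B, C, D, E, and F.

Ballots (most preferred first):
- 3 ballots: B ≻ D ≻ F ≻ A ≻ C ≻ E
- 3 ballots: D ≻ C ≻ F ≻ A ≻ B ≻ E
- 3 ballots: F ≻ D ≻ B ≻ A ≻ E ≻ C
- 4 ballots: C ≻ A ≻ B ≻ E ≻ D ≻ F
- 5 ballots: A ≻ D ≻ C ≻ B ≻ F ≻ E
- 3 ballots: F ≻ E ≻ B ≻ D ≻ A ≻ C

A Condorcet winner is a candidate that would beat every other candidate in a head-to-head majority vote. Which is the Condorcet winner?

D

D vs A: 12–9
D vs B: 11–10
D vs C: 17–4
D vs E: 14–7
D vs F: 15–6
D beats every other candidate.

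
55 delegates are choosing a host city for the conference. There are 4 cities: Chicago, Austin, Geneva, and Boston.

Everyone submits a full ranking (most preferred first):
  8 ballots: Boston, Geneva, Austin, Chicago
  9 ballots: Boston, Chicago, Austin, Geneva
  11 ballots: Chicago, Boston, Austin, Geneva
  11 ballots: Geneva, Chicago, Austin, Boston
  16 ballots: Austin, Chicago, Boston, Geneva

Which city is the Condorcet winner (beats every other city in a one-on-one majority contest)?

Chicago vs Austin: 31–24
Chicago vs Geneva: 36–19
Chicago vs Boston: 38–17
Chicago beats every other city.

Chicago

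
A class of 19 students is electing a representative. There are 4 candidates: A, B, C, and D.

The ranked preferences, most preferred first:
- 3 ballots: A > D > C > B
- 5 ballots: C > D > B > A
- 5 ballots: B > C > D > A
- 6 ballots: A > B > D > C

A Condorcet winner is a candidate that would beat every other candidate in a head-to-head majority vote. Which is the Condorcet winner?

B

B vs A: 10–9
B vs C: 11–8
B vs D: 11–8
B beats every other candidate.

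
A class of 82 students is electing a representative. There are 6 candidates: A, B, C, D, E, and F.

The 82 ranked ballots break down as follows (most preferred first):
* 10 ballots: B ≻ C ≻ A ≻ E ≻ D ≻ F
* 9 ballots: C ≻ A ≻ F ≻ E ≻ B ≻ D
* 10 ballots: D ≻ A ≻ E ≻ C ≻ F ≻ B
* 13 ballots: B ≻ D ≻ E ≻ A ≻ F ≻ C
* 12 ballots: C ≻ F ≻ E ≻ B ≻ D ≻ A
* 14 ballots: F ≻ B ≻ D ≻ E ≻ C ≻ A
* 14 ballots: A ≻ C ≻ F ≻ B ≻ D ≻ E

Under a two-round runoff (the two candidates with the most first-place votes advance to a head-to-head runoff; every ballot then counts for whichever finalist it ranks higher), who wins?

Round 1 first-place votes: A 14, B 23, C 21, D 10, E 0, F 14. B and C advance.
Runoff: B is ranked above C on 37 ballots, C above B on 45.

C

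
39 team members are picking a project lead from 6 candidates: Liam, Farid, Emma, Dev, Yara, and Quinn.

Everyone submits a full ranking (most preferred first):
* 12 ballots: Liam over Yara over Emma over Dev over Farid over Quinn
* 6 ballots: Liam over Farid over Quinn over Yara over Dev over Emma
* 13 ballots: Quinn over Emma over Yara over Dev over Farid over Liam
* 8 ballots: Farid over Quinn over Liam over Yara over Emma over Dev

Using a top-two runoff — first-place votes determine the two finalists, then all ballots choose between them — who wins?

Quinn

Round 1 first-place votes: Liam 18, Farid 8, Emma 0, Dev 0, Yara 0, Quinn 13. Liam and Quinn advance.
Runoff: Liam is ranked above Quinn on 18 ballots, Quinn above Liam on 21.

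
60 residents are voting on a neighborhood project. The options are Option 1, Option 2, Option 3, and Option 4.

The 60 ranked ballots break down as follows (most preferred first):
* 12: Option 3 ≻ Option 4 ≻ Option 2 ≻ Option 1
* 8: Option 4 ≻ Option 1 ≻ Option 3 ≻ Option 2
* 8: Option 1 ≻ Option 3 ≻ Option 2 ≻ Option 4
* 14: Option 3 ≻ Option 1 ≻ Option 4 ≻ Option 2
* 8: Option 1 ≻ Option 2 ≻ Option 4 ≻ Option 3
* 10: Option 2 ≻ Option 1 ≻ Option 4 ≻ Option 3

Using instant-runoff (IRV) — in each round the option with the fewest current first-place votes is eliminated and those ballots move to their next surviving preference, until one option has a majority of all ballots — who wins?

Round 1: Option 1 16, Option 2 10, Option 3 26, Option 4 8. Option 4 eliminated.
Round 2: Option 1 24, Option 2 10, Option 3 26. Option 2 eliminated.
Round 3: Option 1 34, Option 3 26. Option 1 has a majority (≥31).

Option 1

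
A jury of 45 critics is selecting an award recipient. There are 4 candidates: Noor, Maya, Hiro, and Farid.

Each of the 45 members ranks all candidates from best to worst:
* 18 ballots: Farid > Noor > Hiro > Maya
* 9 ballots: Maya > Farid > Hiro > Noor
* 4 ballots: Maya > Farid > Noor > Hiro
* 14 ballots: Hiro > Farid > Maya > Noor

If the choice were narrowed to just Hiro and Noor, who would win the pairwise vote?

Hiro is ranked above Noor on 23 ballots; Noor above Hiro on 22.

Hiro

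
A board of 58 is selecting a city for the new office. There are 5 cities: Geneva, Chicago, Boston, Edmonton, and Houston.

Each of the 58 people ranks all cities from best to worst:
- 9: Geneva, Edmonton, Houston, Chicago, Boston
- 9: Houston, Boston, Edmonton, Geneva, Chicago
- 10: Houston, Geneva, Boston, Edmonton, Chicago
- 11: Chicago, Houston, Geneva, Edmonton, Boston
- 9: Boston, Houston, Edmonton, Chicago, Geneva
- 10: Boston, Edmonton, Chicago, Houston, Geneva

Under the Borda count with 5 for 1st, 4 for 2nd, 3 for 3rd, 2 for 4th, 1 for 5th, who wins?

Houston

Geneva: 9×5 + 9×2 + 10×4 + 11×3 + 9×1 + 10×1 = 155
Chicago: 9×2 + 9×1 + 10×1 + 11×5 + 9×2 + 10×3 = 140
Boston: 9×1 + 9×4 + 10×3 + 11×1 + 9×5 + 10×5 = 181
Edmonton: 9×4 + 9×3 + 10×2 + 11×2 + 9×3 + 10×4 = 172
Houston: 9×3 + 9×5 + 10×5 + 11×4 + 9×4 + 10×2 = 222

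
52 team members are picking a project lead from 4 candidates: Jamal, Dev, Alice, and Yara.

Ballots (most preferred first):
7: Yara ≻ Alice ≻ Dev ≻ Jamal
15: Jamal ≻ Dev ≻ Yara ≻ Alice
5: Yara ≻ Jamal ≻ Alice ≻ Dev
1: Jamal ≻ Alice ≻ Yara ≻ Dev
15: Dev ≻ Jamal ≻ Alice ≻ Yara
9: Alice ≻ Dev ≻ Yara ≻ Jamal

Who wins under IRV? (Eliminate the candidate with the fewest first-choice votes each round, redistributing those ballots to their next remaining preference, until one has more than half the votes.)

Dev

Round 1: Jamal 16, Dev 15, Alice 9, Yara 12. Alice eliminated.
Round 2: Jamal 16, Dev 24, Yara 12. Yara eliminated.
Round 3: Jamal 21, Dev 31. Dev has a majority (≥27).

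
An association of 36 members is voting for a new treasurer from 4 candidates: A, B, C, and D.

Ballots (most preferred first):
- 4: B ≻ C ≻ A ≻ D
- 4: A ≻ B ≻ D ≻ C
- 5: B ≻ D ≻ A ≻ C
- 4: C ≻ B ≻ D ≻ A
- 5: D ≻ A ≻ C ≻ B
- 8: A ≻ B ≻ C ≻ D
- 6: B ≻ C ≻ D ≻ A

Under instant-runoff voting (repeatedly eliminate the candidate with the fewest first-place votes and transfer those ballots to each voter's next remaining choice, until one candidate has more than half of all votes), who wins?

Round 1: A 12, B 15, C 4, D 5. C eliminated.
Round 2: A 12, B 19, D 5. B has a majority (≥19).

B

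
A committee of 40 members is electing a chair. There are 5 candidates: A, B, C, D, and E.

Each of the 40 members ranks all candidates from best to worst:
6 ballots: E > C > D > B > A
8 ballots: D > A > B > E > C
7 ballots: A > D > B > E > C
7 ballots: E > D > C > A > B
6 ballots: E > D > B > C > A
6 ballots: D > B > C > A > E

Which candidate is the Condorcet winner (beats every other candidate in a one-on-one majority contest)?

D vs A: 33–7
D vs B: 40–0
D vs C: 34–6
D vs E: 21–19
D beats every other candidate.

D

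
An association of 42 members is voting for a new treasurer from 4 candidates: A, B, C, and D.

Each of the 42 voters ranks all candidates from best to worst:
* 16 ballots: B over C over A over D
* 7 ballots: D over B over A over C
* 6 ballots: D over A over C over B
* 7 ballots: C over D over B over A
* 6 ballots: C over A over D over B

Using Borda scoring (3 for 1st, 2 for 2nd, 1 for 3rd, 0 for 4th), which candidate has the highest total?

A: 16×1 + 7×1 + 6×2 + 7×0 + 6×2 = 47
B: 16×3 + 7×2 + 6×0 + 7×1 + 6×0 = 69
C: 16×2 + 7×0 + 6×1 + 7×3 + 6×3 = 77
D: 16×0 + 7×3 + 6×3 + 7×2 + 6×1 = 59

C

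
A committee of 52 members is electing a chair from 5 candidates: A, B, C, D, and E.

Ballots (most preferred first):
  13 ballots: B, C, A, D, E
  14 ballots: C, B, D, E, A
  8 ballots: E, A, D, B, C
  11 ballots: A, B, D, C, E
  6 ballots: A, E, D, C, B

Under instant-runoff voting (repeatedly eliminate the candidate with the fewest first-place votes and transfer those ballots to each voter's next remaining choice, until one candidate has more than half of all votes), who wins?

C

Round 1: A 17, B 13, C 14, D 0, E 8. D eliminated.
Round 2: A 17, B 13, C 14, E 8. E eliminated.
Round 3: A 25, B 13, C 14. B eliminated.
Round 4: A 25, C 27. C has a majority (≥27).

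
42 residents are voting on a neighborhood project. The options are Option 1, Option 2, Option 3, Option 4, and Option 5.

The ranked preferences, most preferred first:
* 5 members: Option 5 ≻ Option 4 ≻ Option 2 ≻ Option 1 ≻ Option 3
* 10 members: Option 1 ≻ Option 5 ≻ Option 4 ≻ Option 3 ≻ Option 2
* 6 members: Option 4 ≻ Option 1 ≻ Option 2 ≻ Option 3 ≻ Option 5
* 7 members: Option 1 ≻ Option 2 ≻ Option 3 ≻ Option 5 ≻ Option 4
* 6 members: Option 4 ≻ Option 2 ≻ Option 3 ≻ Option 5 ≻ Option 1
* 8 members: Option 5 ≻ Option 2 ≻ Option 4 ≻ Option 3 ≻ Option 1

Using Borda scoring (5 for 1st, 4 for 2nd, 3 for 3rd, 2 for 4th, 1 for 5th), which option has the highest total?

Option 4

Option 1: 5×2 + 10×5 + 6×4 + 7×5 + 6×1 + 8×1 = 133
Option 2: 5×3 + 10×1 + 6×3 + 7×4 + 6×4 + 8×4 = 127
Option 3: 5×1 + 10×2 + 6×2 + 7×3 + 6×3 + 8×2 = 92
Option 4: 5×4 + 10×3 + 6×5 + 7×1 + 6×5 + 8×3 = 141
Option 5: 5×5 + 10×4 + 6×1 + 7×2 + 6×2 + 8×5 = 137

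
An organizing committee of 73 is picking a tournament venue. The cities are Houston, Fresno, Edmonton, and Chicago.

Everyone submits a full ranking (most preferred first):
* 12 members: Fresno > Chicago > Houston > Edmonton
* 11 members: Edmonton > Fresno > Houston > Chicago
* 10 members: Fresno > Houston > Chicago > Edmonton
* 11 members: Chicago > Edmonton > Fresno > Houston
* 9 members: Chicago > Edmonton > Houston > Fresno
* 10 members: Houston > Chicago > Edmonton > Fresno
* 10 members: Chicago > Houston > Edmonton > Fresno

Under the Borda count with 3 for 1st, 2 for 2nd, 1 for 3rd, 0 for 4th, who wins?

Houston: 12×1 + 11×1 + 10×2 + 11×0 + 9×1 + 10×3 + 10×2 = 102
Fresno: 12×3 + 11×2 + 10×3 + 11×1 + 9×0 + 10×0 + 10×0 = 99
Edmonton: 12×0 + 11×3 + 10×0 + 11×2 + 9×2 + 10×1 + 10×1 = 93
Chicago: 12×2 + 11×0 + 10×1 + 11×3 + 9×3 + 10×2 + 10×3 = 144

Chicago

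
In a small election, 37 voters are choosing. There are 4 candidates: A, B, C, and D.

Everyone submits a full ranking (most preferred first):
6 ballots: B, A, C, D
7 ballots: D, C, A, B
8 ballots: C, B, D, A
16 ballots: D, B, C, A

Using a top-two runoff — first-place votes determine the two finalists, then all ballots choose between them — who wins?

D

Round 1 first-place votes: A 0, B 6, C 8, D 23. D and C advance.
Runoff: D is ranked above C on 23 ballots, C above D on 14.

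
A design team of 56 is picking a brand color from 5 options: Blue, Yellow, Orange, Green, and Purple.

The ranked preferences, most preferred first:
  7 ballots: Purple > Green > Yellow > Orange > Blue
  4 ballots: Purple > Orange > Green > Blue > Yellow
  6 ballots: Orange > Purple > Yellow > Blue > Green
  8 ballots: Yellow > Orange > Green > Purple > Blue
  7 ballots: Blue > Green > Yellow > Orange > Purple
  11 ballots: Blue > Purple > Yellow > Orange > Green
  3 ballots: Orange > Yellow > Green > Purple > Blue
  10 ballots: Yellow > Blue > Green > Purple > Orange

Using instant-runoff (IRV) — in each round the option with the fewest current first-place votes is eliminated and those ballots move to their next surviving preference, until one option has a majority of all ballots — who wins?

Yellow

Round 1: Blue 18, Yellow 18, Orange 9, Green 0, Purple 11. Green eliminated.
Round 2: Blue 18, Yellow 18, Orange 9, Purple 11. Orange eliminated.
Round 3: Blue 18, Yellow 21, Purple 17. Purple eliminated.
Round 4: Blue 22, Yellow 34. Yellow has a majority (≥29).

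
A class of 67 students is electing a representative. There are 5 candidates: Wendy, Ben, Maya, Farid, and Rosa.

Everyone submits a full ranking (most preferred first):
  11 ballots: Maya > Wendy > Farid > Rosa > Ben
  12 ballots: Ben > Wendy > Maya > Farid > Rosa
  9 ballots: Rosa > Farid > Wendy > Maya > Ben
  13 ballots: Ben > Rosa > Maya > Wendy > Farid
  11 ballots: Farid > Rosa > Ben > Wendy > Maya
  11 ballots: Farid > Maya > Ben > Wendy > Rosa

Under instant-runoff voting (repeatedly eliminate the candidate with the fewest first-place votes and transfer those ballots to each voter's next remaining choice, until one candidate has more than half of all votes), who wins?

Round 1: Wendy 0, Ben 25, Maya 11, Farid 22, Rosa 9. Wendy eliminated.
Round 2: Ben 25, Maya 11, Farid 22, Rosa 9. Rosa eliminated.
Round 3: Ben 25, Maya 11, Farid 31. Maya eliminated.
Round 4: Ben 25, Farid 42. Farid has a majority (≥34).

Farid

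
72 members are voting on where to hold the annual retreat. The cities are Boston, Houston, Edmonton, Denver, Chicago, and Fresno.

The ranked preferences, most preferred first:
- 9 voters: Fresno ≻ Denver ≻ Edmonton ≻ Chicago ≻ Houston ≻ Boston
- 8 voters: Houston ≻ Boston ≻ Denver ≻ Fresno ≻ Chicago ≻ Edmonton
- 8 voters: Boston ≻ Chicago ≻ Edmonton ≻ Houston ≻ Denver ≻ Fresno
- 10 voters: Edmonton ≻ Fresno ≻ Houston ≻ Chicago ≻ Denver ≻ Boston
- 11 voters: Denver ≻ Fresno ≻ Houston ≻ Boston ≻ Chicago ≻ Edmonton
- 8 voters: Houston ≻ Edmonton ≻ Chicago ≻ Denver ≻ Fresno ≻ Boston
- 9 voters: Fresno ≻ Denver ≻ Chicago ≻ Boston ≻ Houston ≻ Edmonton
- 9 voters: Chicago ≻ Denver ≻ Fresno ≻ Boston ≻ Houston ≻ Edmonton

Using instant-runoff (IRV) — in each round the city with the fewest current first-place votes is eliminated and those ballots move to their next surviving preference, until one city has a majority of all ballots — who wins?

Round 1: Boston 8, Houston 16, Edmonton 10, Denver 11, Chicago 9, Fresno 18. Boston eliminated.
Round 2: Houston 16, Edmonton 10, Denver 11, Chicago 17, Fresno 18. Edmonton eliminated.
Round 3: Houston 16, Denver 11, Chicago 17, Fresno 28. Denver eliminated.
Round 4: Houston 16, Chicago 17, Fresno 39. Fresno has a majority (≥37).

Fresno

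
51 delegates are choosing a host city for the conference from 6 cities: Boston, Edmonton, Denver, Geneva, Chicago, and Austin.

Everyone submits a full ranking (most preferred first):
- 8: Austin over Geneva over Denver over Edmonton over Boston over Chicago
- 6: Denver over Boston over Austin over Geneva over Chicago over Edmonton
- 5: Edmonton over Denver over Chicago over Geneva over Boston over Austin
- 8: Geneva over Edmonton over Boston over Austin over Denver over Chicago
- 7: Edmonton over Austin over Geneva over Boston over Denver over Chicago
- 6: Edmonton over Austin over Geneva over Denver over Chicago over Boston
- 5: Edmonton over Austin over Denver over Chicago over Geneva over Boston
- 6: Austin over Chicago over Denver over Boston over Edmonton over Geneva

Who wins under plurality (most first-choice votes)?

First-place votes: Boston 0, Edmonton 23, Denver 6, Geneva 8, Chicago 0, Austin 14.

Edmonton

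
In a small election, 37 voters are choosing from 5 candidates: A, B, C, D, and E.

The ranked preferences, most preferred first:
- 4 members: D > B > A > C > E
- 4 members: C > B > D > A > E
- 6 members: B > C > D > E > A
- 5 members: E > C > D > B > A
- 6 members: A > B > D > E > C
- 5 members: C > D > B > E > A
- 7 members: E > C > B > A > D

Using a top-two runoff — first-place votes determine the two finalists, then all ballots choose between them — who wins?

Round 1 first-place votes: A 6, B 6, C 9, D 4, E 12. E and C advance.
Runoff: E is ranked above C on 18 ballots, C above E on 19.

C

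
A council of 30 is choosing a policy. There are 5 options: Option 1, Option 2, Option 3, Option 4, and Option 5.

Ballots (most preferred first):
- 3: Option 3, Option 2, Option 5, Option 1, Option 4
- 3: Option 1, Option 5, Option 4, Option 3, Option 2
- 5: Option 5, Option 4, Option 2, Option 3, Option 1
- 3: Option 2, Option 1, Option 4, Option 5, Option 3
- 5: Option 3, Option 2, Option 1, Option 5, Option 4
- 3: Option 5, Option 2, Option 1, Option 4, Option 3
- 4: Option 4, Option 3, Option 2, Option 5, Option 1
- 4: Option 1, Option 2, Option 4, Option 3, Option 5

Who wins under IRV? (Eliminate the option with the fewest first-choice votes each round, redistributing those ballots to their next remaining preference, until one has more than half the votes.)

Round 1: Option 1 7, Option 2 3, Option 3 8, Option 4 4, Option 5 8. Option 2 eliminated.
Round 2: Option 1 10, Option 3 8, Option 4 4, Option 5 8. Option 4 eliminated.
Round 3: Option 1 10, Option 3 12, Option 5 8. Option 5 eliminated.
Round 4: Option 1 13, Option 3 17. Option 3 has a majority (≥16).

Option 3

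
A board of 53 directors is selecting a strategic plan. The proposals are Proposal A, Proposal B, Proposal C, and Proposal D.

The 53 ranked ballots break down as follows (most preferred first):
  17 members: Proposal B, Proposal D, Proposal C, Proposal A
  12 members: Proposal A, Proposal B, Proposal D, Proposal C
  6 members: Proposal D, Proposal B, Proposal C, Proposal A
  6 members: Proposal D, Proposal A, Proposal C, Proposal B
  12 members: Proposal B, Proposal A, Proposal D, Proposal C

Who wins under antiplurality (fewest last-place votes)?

Last-place votes: Proposal A 23, Proposal B 6, Proposal C 24, Proposal D 0.

Proposal D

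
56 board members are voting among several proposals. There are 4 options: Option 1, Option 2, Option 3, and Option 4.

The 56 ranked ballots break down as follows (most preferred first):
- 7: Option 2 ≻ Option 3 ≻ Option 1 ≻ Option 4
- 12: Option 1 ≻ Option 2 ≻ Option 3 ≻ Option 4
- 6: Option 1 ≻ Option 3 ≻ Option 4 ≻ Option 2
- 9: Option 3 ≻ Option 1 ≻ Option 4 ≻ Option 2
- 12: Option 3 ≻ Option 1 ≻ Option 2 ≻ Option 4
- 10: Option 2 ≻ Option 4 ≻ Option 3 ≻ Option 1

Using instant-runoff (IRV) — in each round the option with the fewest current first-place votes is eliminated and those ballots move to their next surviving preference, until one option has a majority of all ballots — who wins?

Round 1: Option 1 18, Option 2 17, Option 3 21, Option 4 0. Option 4 eliminated.
Round 2: Option 1 18, Option 2 17, Option 3 21. Option 2 eliminated.
Round 3: Option 1 18, Option 3 38. Option 3 has a majority (≥29).

Option 3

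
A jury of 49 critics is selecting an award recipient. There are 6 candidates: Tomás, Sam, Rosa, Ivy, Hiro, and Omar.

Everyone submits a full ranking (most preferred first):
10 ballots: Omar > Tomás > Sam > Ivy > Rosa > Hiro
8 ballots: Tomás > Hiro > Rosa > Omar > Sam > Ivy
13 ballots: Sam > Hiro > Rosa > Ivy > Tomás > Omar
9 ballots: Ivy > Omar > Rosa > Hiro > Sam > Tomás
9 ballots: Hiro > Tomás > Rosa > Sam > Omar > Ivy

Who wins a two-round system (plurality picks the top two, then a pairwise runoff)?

Round 1 first-place votes: Tomás 8, Sam 13, Rosa 0, Ivy 9, Hiro 9, Omar 10. Sam and Omar advance.
Runoff: Sam is ranked above Omar on 22 ballots, Omar above Sam on 27.

Omar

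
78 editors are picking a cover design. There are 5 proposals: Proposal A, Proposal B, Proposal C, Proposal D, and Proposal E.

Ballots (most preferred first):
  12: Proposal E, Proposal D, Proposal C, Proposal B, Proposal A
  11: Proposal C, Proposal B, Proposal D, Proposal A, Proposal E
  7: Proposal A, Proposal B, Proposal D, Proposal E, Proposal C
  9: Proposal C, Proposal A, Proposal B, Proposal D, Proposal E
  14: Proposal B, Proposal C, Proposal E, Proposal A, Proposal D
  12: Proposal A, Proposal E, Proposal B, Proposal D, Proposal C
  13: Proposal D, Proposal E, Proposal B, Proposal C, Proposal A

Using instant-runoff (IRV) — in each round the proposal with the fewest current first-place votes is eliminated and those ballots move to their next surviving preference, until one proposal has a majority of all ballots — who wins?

Proposal D

Round 1: Proposal A 19, Proposal B 14, Proposal C 20, Proposal D 13, Proposal E 12. Proposal E eliminated.
Round 2: Proposal A 19, Proposal B 14, Proposal C 20, Proposal D 25. Proposal B eliminated.
Round 3: Proposal A 19, Proposal C 34, Proposal D 25. Proposal A eliminated.
Round 4: Proposal C 34, Proposal D 44. Proposal D has a majority (≥40).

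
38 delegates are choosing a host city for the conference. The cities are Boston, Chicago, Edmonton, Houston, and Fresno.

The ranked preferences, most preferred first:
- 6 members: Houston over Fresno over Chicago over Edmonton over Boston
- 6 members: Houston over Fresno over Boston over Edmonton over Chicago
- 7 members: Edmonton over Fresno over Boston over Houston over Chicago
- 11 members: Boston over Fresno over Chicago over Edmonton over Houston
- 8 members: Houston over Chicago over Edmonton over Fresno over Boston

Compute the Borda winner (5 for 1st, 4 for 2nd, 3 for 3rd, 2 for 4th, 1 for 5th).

Fresno

Boston: 6×1 + 6×3 + 7×3 + 11×5 + 8×1 = 108
Chicago: 6×3 + 6×1 + 7×1 + 11×3 + 8×4 = 96
Edmonton: 6×2 + 6×2 + 7×5 + 11×2 + 8×3 = 105
Houston: 6×5 + 6×5 + 7×2 + 11×1 + 8×5 = 125
Fresno: 6×4 + 6×4 + 7×4 + 11×4 + 8×2 = 136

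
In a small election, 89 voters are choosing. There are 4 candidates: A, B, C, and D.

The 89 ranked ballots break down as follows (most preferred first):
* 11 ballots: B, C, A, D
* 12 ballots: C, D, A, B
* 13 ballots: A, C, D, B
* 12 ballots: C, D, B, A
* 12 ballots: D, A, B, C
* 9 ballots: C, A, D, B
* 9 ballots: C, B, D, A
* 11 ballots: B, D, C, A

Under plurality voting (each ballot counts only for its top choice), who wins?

First-place votes: A 13, B 22, C 42, D 12.

C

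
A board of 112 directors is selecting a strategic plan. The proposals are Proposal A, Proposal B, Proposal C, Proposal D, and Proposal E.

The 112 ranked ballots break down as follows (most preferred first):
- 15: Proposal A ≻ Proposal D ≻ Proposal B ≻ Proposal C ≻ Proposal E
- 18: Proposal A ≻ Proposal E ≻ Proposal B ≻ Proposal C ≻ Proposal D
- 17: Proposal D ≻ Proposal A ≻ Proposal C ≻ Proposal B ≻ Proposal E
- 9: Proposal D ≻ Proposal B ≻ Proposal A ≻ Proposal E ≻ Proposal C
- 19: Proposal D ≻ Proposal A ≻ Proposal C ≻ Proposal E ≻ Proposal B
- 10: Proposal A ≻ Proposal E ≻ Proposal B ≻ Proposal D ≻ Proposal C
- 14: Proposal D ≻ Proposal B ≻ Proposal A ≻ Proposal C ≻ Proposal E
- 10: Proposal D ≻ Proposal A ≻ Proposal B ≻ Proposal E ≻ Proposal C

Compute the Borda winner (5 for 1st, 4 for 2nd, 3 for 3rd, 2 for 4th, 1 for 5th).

Proposal A: 15×5 + 18×5 + 17×4 + 9×3 + 19×4 + 10×5 + 14×3 + 10×4 = 468
Proposal B: 15×3 + 18×3 + 17×2 + 9×4 + 19×1 + 10×3 + 14×4 + 10×3 = 304
Proposal C: 15×2 + 18×2 + 17×3 + 9×1 + 19×3 + 10×1 + 14×2 + 10×1 = 231
Proposal D: 15×4 + 18×1 + 17×5 + 9×5 + 19×5 + 10×2 + 14×5 + 10×5 = 443
Proposal E: 15×1 + 18×4 + 17×1 + 9×2 + 19×2 + 10×4 + 14×1 + 10×2 = 234

Proposal A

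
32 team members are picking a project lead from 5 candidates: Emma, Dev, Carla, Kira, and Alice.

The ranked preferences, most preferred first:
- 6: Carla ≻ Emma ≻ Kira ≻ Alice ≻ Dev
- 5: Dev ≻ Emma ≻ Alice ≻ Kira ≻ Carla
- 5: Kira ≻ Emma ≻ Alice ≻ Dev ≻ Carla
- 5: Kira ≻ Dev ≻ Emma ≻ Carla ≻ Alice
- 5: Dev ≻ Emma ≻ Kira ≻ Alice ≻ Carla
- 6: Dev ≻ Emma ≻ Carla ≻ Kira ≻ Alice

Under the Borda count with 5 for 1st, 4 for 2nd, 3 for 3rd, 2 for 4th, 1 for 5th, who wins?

Emma: 6×4 + 5×4 + 5×4 + 5×3 + 5×4 + 6×4 = 123
Dev: 6×1 + 5×5 + 5×2 + 5×4 + 5×5 + 6×5 = 116
Carla: 6×5 + 5×1 + 5×1 + 5×2 + 5×1 + 6×3 = 73
Kira: 6×3 + 5×2 + 5×5 + 5×5 + 5×3 + 6×2 = 105
Alice: 6×2 + 5×3 + 5×3 + 5×1 + 5×2 + 6×1 = 63

Emma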